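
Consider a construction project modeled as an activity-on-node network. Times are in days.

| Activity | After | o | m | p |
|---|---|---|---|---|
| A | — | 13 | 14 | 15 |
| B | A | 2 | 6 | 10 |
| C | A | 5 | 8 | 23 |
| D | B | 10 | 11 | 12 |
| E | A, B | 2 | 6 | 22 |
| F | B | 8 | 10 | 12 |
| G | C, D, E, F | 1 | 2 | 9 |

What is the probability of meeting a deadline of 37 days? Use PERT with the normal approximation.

te_A = (13 + 4·14 + 15)/6 = 84/6 = 14; σ²_A = ((15−13)/6)² = 0.111
te_B = (2 + 4·6 + 10)/6 = 36/6 = 6; σ²_B = ((10−2)/6)² = 1.778
te_C = (5 + 4·8 + 23)/6 = 60/6 = 10; σ²_C = ((23−5)/6)² = 9.000
te_D = (10 + 4·11 + 12)/6 = 66/6 = 11; σ²_D = ((12−10)/6)² = 0.111
te_E = (2 + 4·6 + 22)/6 = 48/6 = 8; σ²_E = ((22−2)/6)² = 11.111
te_F = (8 + 4·10 + 12)/6 = 60/6 = 10; σ²_F = ((12−8)/6)² = 0.444
te_G = (1 + 4·2 + 9)/6 = 18/6 = 3; σ²_G = ((9−1)/6)² = 1.778

Forward pass:
ES_A = 0; EF_A = 14
ES_B = 14; EF_B = 14+6 = 20
ES_C = 14; EF_C = 14+10 = 24
ES_D = 20; EF_D = 20+11 = 31
ES_E = max(EF_A=14, EF_B=20) = 20; EF_E = 20+8 = 28
ES_F = 20; EF_F = 20+10 = 30
ES_G = max(EF_C=24, EF_D=31, EF_E=28, EF_F=30) = 31; EF_G = 31+3 = 34
Expected project duration μ = 34 days. Critical path: A → B → D → G.

Variance along critical path = 0.111 + 1.778 + 0.111 + 1.778 = 3.778; σ = √3.778 = 1.944 days.
Z = (37 − 34) / 1.944 = 1.543
P(T ≤ 37) = Φ(1.543) ≈ 0.939

0.939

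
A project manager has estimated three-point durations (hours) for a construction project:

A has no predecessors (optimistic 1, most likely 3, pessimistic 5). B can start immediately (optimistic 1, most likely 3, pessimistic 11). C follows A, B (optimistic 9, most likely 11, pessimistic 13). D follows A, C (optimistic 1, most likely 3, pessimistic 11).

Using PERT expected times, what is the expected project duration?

te_A = (1 + 4·3 + 5)/6 = 18/6 = 3
te_B = (1 + 4·3 + 11)/6 = 24/6 = 4
te_C = (9 + 4·11 + 13)/6 = 66/6 = 11
te_D = (1 + 4·3 + 11)/6 = 24/6 = 4

Forward pass:
ES_A = 0; EF_A = 3
ES_B = 0; EF_B = 4
ES_C = max(EF_A=3, EF_B=4) = 4; EF_C = 4+11 = 15
ES_D = max(EF_A=3, EF_C=15) = 15; EF_D = 15+4 = 19
Expected project duration μ = 19 hours. Critical path: B → C → D.

19 hours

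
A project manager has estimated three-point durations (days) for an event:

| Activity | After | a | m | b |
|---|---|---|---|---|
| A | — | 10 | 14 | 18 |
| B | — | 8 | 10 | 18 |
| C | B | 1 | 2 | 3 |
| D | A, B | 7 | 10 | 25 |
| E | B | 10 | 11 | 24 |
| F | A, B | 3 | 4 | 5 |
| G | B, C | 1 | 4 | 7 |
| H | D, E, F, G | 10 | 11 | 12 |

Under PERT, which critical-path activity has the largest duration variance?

D

te_A = (10 + 4·14 + 18)/6 = 84/6 = 14; σ²_A = ((18−10)/6)² = 1.778
te_B = (8 + 4·10 + 18)/6 = 66/6 = 11; σ²_B = ((18−8)/6)² = 2.778
te_C = (1 + 4·2 + 3)/6 = 12/6 = 2; σ²_C = ((3−1)/6)² = 0.111
te_D = (7 + 4·10 + 25)/6 = 72/6 = 12; σ²_D = ((25−7)/6)² = 9.000
te_E = (10 + 4·11 + 24)/6 = 78/6 = 13; σ²_E = ((24−10)/6)² = 5.444
te_F = (3 + 4·4 + 5)/6 = 24/6 = 4; σ²_F = ((5−3)/6)² = 0.111
te_G = (1 + 4·4 + 7)/6 = 24/6 = 4; σ²_G = ((7−1)/6)² = 1.000
te_H = (10 + 4·11 + 12)/6 = 66/6 = 11; σ²_H = ((12−10)/6)² = 0.111

Forward pass:
ES_A = 0; EF_A = 14
ES_B = 0; EF_B = 11
ES_C = 11; EF_C = 11+2 = 13
ES_D = max(EF_A=14, EF_B=11) = 14; EF_D = 14+12 = 26
ES_E = 11; EF_E = 11+13 = 24
ES_F = max(EF_A=14, EF_B=11) = 14; EF_F = 14+4 = 18
ES_G = max(EF_B=11, EF_C=13) = 13; EF_G = 13+4 = 17
ES_H = max(EF_D=26, EF_E=24, EF_F=18, EF_G=17) = 26; EF_H = 26+11 = 37
Expected project duration μ = 37 days. Critical path: A → D → H.

Variances on critical path: σ²_A=1.778, σ²_D=9.000, σ²_H=0.111.
Largest is σ²_D = 9.000.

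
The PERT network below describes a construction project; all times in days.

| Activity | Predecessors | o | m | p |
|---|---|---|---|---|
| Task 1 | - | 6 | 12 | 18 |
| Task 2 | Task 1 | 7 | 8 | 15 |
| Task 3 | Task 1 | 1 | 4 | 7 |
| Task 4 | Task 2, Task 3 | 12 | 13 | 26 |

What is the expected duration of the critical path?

36 days

te_Task 1 = (6 + 4·12 + 18)/6 = 72/6 = 12
te_Task 2 = (7 + 4·8 + 15)/6 = 54/6 = 9
te_Task 3 = (1 + 4·4 + 7)/6 = 24/6 = 4
te_Task 4 = (12 + 4·13 + 26)/6 = 90/6 = 15

Forward pass:
ES_Task 1 = 0; EF_Task 1 = 12
ES_Task 2 = 12; EF_Task 2 = 12+9 = 21
ES_Task 3 = 12; EF_Task 3 = 12+4 = 16
ES_Task 4 = max(EF_Task 2=21, EF_Task 3=16) = 21; EF_Task 4 = 21+15 = 36
Expected project duration μ = 36 days. Critical path: Task 1 → Task 2 → Task 4.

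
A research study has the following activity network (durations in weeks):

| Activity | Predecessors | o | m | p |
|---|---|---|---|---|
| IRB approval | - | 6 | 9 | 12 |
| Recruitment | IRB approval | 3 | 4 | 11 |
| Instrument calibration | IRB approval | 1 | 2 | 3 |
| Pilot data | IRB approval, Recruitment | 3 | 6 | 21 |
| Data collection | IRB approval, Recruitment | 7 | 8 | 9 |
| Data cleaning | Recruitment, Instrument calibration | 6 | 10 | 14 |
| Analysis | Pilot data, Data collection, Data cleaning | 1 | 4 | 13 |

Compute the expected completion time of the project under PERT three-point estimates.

te_IRB approval = (6 + 4·9 + 12)/6 = 54/6 = 9
te_Recruitment = (3 + 4·4 + 11)/6 = 30/6 = 5
te_Instrument calibration = (1 + 4·2 + 3)/6 = 12/6 = 2
te_Pilot data = (3 + 4·6 + 21)/6 = 48/6 = 8
te_Data collection = (7 + 4·8 + 9)/6 = 48/6 = 8
te_Data cleaning = (6 + 4·10 + 14)/6 = 60/6 = 10
te_Analysis = (1 + 4·4 + 13)/6 = 30/6 = 5

Forward pass:
ES_IRB approval = 0; EF_IRB approval = 9
ES_Recruitment = 9; EF_Recruitment = 9+5 = 14
ES_Instrument calibration = 9; EF_Instrument calibration = 9+2 = 11
ES_Pilot data = max(EF_IRB approval=9, EF_Recruitment=14) = 14; EF_Pilot data = 14+8 = 22
ES_Data collection = max(EF_IRB approval=9, EF_Recruitment=14) = 14; EF_Data collection = 14+8 = 22
ES_Data cleaning = max(EF_Recruitment=14, EF_Instrument calibration=11) = 14; EF_Data cleaning = 14+10 = 24
ES_Analysis = max(EF_Pilot data=22, EF_Data collection=22, EF_Data cleaning=24) = 24; EF_Analysis = 24+5 = 29
Expected project duration μ = 29 weeks. Critical path: IRB approval → Recruitment → Data cleaning → Analysis.

29 weeks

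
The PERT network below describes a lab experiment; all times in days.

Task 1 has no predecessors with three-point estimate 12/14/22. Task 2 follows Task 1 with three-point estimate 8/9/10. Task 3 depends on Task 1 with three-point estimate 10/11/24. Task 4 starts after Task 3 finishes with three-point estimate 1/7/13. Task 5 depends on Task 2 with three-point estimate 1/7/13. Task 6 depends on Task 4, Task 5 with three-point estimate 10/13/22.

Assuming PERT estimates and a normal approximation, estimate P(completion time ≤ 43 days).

te_Task 1 = (12 + 4·14 + 22)/6 = 90/6 = 15; σ²_Task 1 = ((22−12)/6)² = 2.778
te_Task 2 = (8 + 4·9 + 10)/6 = 54/6 = 9; σ²_Task 2 = ((10−8)/6)² = 0.111
te_Task 3 = (10 + 4·11 + 24)/6 = 78/6 = 13; σ²_Task 3 = ((24−10)/6)² = 5.444
te_Task 4 = (1 + 4·7 + 13)/6 = 42/6 = 7; σ²_Task 4 = ((13−1)/6)² = 4.000
te_Task 5 = (1 + 4·7 + 13)/6 = 42/6 = 7; σ²_Task 5 = ((13−1)/6)² = 4.000
te_Task 6 = (10 + 4·13 + 22)/6 = 84/6 = 14; σ²_Task 6 = ((22−10)/6)² = 4.000

Forward pass:
ES_Task 1 = 0; EF_Task 1 = 15
ES_Task 2 = 15; EF_Task 2 = 15+9 = 24
ES_Task 3 = 15; EF_Task 3 = 15+13 = 28
ES_Task 4 = 28; EF_Task 4 = 28+7 = 35
ES_Task 5 = 24; EF_Task 5 = 24+7 = 31
ES_Task 6 = max(EF_Task 4=35, EF_Task 5=31) = 35; EF_Task 6 = 35+14 = 49
Expected project duration μ = 49 days. Critical path: Task 1 → Task 3 → Task 4 → Task 6.

Variance along critical path = 2.778 + 5.444 + 4.000 + 4.000 = 16.222; σ = √16.222 = 4.028 days.
Z = (43 − 49) / 4.028 = -1.490
P(T ≤ 43) = Φ(-1.490) ≈ 0.068

0.068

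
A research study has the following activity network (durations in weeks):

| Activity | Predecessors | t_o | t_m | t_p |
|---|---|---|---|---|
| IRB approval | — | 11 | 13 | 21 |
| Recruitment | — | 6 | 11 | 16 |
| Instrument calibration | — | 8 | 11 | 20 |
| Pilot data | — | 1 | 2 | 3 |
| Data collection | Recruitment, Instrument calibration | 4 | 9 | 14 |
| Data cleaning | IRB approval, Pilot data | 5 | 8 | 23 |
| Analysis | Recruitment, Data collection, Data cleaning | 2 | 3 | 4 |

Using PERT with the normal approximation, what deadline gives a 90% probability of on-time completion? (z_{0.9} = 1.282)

31.4 weeks

te_IRB approval = (11 + 4·13 + 21)/6 = 84/6 = 14; σ²_IRB approval = ((21−11)/6)² = 2.778
te_Recruitment = (6 + 4·11 + 16)/6 = 66/6 = 11; σ²_Recruitment = ((16−6)/6)² = 2.778
te_Instrument calibration = (8 + 4·11 + 20)/6 = 72/6 = 12; σ²_Instrument calibration = ((20−8)/6)² = 4.000
te_Pilot data = (1 + 4·2 + 3)/6 = 12/6 = 2; σ²_Pilot data = ((3−1)/6)² = 0.111
te_Data collection = (4 + 4·9 + 14)/6 = 54/6 = 9; σ²_Data collection = ((14−4)/6)² = 2.778
te_Data cleaning = (5 + 4·8 + 23)/6 = 60/6 = 10; σ²_Data cleaning = ((23−5)/6)² = 9.000
te_Analysis = (2 + 4·3 + 4)/6 = 18/6 = 3; σ²_Analysis = ((4−2)/6)² = 0.111

Forward pass:
ES_IRB approval = 0; EF_IRB approval = 14
ES_Recruitment = 0; EF_Recruitment = 11
ES_Instrument calibration = 0; EF_Instrument calibration = 12
ES_Pilot data = 0; EF_Pilot data = 2
ES_Data collection = max(EF_Recruitment=11, EF_Instrument calibration=12) = 12; EF_Data collection = 12+9 = 21
ES_Data cleaning = max(EF_IRB approval=14, EF_Pilot data=2) = 14; EF_Data cleaning = 14+10 = 24
ES_Analysis = max(EF_Recruitment=11, EF_Data collection=21, EF_Data cleaning=24) = 24; EF_Analysis = 24+3 = 27
Expected project duration μ = 27 weeks. Critical path: IRB approval → Data cleaning → Analysis.

Variance along critical path = 2.778 + 9.000 + 0.111 = 11.889; σ = 3.448 weeks.
D = μ + z·σ = 27 + 1.282·3.448 = 31.4 weeks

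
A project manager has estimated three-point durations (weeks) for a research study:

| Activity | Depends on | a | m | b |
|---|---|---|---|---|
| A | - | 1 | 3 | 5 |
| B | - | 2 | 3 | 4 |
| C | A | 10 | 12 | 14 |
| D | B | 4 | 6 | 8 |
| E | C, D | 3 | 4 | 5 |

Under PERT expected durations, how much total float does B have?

te_A = (1 + 4·3 + 5)/6 = 18/6 = 3
te_B = (2 + 4·3 + 4)/6 = 18/6 = 3
te_C = (10 + 4·12 + 14)/6 = 72/6 = 12
te_D = (4 + 4·6 + 8)/6 = 36/6 = 6
te_E = (3 + 4·4 + 5)/6 = 24/6 = 4

Forward pass:
ES_A = 0; EF_A = 3
ES_B = 0; EF_B = 3
ES_C = 3; EF_C = 3+12 = 15
ES_D = 3; EF_D = 3+6 = 9
ES_E = max(EF_C=15, EF_D=9) = 15; EF_E = 15+4 = 19
Expected project duration μ = 19 weeks. Critical path: A → C → E.

Backward pass:
LF_E = 19; LS_E = 19−4 = 15
LF_D = LS_E = 15; LS_D = 15−6 = 9
LF_C = LS_E = 15; LS_C = 15−12 = 3
LF_B = LS_D = 9; LS_B = 9−3 = 6
LF_A = LS_C = 3; LS_A = 3−3 = 0
Slack_B = LS_B − ES_B = 6 − 0 = 6

6 weeks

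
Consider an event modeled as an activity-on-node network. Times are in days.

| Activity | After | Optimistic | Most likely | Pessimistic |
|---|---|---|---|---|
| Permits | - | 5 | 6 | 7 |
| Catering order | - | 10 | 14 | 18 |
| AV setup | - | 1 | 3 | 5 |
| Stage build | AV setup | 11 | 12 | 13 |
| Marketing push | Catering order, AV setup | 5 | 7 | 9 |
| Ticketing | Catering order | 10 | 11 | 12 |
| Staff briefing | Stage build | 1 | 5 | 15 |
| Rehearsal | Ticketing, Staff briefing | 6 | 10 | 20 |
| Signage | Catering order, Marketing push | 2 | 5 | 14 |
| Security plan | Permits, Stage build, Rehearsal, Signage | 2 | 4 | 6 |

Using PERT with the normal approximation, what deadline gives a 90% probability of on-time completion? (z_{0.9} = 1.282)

43.6 days

te_Permits = (5 + 4·6 + 7)/6 = 36/6 = 6; σ²_Permits = ((7−5)/6)² = 0.111
te_Catering order = (10 + 4·14 + 18)/6 = 84/6 = 14; σ²_Catering order = ((18−10)/6)² = 1.778
te_AV setup = (1 + 4·3 + 5)/6 = 18/6 = 3; σ²_AV setup = ((5−1)/6)² = 0.444
te_Stage build = (11 + 4·12 + 13)/6 = 72/6 = 12; σ²_Stage build = ((13−11)/6)² = 0.111
te_Marketing push = (5 + 4·7 + 9)/6 = 42/6 = 7; σ²_Marketing push = ((9−5)/6)² = 0.444
te_Ticketing = (10 + 4·11 + 12)/6 = 66/6 = 11; σ²_Ticketing = ((12−10)/6)² = 0.111
te_Staff briefing = (1 + 4·5 + 15)/6 = 36/6 = 6; σ²_Staff briefing = ((15−1)/6)² = 5.444
te_Rehearsal = (6 + 4·10 + 20)/6 = 66/6 = 11; σ²_Rehearsal = ((20−6)/6)² = 5.444
te_Signage = (2 + 4·5 + 14)/6 = 36/6 = 6; σ²_Signage = ((14−2)/6)² = 4.000
te_Security plan = (2 + 4·4 + 6)/6 = 24/6 = 4; σ²_Security plan = ((6−2)/6)² = 0.444

Forward pass:
ES_Permits = 0; EF_Permits = 6
ES_Catering order = 0; EF_Catering order = 14
ES_AV setup = 0; EF_AV setup = 3
ES_Stage build = 3; EF_Stage build = 3+12 = 15
ES_Marketing push = max(EF_Catering order=14, EF_AV setup=3) = 14; EF_Marketing push = 14+7 = 21
ES_Ticketing = 14; EF_Ticketing = 14+11 = 25
ES_Staff briefing = 15; EF_Staff briefing = 15+6 = 21
ES_Rehearsal = max(EF_Ticketing=25, EF_Staff briefing=21) = 25; EF_Rehearsal = 25+11 = 36
ES_Signage = max(EF_Catering order=14, EF_Marketing push=21) = 21; EF_Signage = 21+6 = 27
ES_Security plan = max(EF_Permits=6, EF_Stage build=15, EF_Rehearsal=36, EF_Signage=27) = 36; EF_Security plan = 36+4 = 40
Expected project duration μ = 40 days. Critical path: Catering order → Ticketing → Rehearsal → Security plan.

Variance along critical path = 1.778 + 0.111 + 5.444 + 0.444 = 7.778; σ = 2.789 days.
D = μ + z·σ = 40 + 1.282·2.789 = 43.6 days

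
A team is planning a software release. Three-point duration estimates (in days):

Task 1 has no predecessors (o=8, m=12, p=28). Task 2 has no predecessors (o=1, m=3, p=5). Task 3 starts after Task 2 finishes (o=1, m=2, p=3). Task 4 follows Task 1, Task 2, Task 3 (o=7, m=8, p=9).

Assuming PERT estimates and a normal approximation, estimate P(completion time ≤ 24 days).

te_Task 1 = (8 + 4·12 + 28)/6 = 84/6 = 14; σ²_Task 1 = ((28−8)/6)² = 11.111
te_Task 2 = (1 + 4·3 + 5)/6 = 18/6 = 3; σ²_Task 2 = ((5−1)/6)² = 0.444
te_Task 3 = (1 + 4·2 + 3)/6 = 12/6 = 2; σ²_Task 3 = ((3−1)/6)² = 0.111
te_Task 4 = (7 + 4·8 + 9)/6 = 48/6 = 8; σ²_Task 4 = ((9−7)/6)² = 0.111

Forward pass:
ES_Task 1 = 0; EF_Task 1 = 14
ES_Task 2 = 0; EF_Task 2 = 3
ES_Task 3 = 3; EF_Task 3 = 3+2 = 5
ES_Task 4 = max(EF_Task 1=14, EF_Task 2=3, EF_Task 3=5) = 14; EF_Task 4 = 14+8 = 22
Expected project duration μ = 22 days. Critical path: Task 1 → Task 4.

Variance along critical path = 11.111 + 0.111 = 11.222; σ = √11.222 = 3.350 days.
Z = (24 − 22) / 3.350 = 0.597
P(T ≤ 24) = Φ(0.597) ≈ 0.725

0.725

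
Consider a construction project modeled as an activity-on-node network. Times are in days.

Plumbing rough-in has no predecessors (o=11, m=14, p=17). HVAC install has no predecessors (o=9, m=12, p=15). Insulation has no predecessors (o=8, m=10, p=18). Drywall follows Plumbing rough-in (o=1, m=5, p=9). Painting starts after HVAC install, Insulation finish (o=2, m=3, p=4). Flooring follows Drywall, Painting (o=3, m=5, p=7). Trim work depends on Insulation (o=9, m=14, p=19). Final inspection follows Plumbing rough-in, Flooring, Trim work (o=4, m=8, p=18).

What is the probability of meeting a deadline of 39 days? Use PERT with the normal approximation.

te_Plumbing rough-in = (11 + 4·14 + 17)/6 = 84/6 = 14; σ²_Plumbing rough-in = ((17−11)/6)² = 1.000
te_HVAC install = (9 + 4·12 + 15)/6 = 72/6 = 12; σ²_HVAC install = ((15−9)/6)² = 1.000
te_Insulation = (8 + 4·10 + 18)/6 = 66/6 = 11; σ²_Insulation = ((18−8)/6)² = 2.778
te_Drywall = (1 + 4·5 + 9)/6 = 30/6 = 5; σ²_Drywall = ((9−1)/6)² = 1.778
te_Painting = (2 + 4·3 + 4)/6 = 18/6 = 3; σ²_Painting = ((4−2)/6)² = 0.111
te_Flooring = (3 + 4·5 + 7)/6 = 30/6 = 5; σ²_Flooring = ((7−3)/6)² = 0.444
te_Trim work = (9 + 4·14 + 19)/6 = 84/6 = 14; σ²_Trim work = ((19−9)/6)² = 2.778
te_Final inspection = (4 + 4·8 + 18)/6 = 54/6 = 9; σ²_Final inspection = ((18−4)/6)² = 5.444

Forward pass:
ES_Plumbing rough-in = 0; EF_Plumbing rough-in = 14
ES_HVAC install = 0; EF_HVAC install = 12
ES_Insulation = 0; EF_Insulation = 11
ES_Drywall = 14; EF_Drywall = 14+5 = 19
ES_Painting = max(EF_HVAC install=12, EF_Insulation=11) = 12; EF_Painting = 12+3 = 15
ES_Flooring = max(EF_Drywall=19, EF_Painting=15) = 19; EF_Flooring = 19+5 = 24
ES_Trim work = 11; EF_Trim work = 11+14 = 25
ES_Final inspection = max(EF_Plumbing rough-in=14, EF_Flooring=24, EF_Trim work=25) = 25; EF_Final inspection = 25+9 = 34
Expected project duration μ = 34 days. Critical path: Insulation → Trim work → Final inspection.

Variance along critical path = 2.778 + 2.778 + 5.444 = 11.000; σ = √11.000 = 3.317 days.
Z = (39 − 34) / 3.317 = 1.508
P(T ≤ 39) = Φ(1.508) ≈ 0.934

0.934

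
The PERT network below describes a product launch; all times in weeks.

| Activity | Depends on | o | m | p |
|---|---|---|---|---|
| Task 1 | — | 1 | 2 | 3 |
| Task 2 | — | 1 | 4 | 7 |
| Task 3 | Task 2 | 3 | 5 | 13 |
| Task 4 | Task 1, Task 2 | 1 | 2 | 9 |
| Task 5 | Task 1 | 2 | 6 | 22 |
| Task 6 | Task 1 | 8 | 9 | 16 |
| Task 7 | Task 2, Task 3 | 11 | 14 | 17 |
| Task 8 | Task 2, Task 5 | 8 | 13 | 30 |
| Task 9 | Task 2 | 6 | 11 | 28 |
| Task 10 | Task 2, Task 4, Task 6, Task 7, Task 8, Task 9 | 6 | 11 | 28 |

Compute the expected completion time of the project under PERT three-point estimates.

te_Task 1 = (1 + 4·2 + 3)/6 = 12/6 = 2
te_Task 2 = (1 + 4·4 + 7)/6 = 24/6 = 4
te_Task 3 = (3 + 4·5 + 13)/6 = 36/6 = 6
te_Task 4 = (1 + 4·2 + 9)/6 = 18/6 = 3
te_Task 5 = (2 + 4·6 + 22)/6 = 48/6 = 8
te_Task 6 = (8 + 4·9 + 16)/6 = 60/6 = 10
te_Task 7 = (11 + 4·14 + 17)/6 = 84/6 = 14
te_Task 8 = (8 + 4·13 + 30)/6 = 90/6 = 15
te_Task 9 = (6 + 4·11 + 28)/6 = 78/6 = 13
te_Task 10 = (6 + 4·11 + 28)/6 = 78/6 = 13

Forward pass:
ES_Task 1 = 0; EF_Task 1 = 2
ES_Task 2 = 0; EF_Task 2 = 4
ES_Task 3 = 4; EF_Task 3 = 4+6 = 10
ES_Task 4 = max(EF_Task 1=2, EF_Task 2=4) = 4; EF_Task 4 = 4+3 = 7
ES_Task 5 = 2; EF_Task 5 = 2+8 = 10
ES_Task 6 = 2; EF_Task 6 = 2+10 = 12
ES_Task 7 = max(EF_Task 2=4, EF_Task 3=10) = 10; EF_Task 7 = 10+14 = 24
ES_Task 8 = max(EF_Task 2=4, EF_Task 5=10) = 10; EF_Task 8 = 10+15 = 25
ES_Task 9 = 4; EF_Task 9 = 4+13 = 17
ES_Task 10 = max(EF_Task 2=4, EF_Task 4=7, EF_Task 6=12, EF_Task 7=24, EF_Task 8=25, EF_Task 9=17) = 25; EF_Task 10 = 25+13 = 38
Expected project duration μ = 38 weeks. Critical path: Task 1 → Task 5 → Task 8 → Task 10.

38 weeks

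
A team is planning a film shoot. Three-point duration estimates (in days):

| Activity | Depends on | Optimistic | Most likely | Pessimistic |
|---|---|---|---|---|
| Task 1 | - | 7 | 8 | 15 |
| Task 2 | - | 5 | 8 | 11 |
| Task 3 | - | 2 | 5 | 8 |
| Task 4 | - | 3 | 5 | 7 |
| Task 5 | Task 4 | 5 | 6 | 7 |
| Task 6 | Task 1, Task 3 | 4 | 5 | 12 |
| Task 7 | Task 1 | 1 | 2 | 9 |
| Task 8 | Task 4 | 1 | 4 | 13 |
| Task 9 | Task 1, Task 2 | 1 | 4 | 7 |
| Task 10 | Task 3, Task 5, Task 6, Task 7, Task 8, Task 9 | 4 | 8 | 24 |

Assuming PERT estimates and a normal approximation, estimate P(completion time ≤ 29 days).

te_Task 1 = (7 + 4·8 + 15)/6 = 54/6 = 9; σ²_Task 1 = ((15−7)/6)² = 1.778
te_Task 2 = (5 + 4·8 + 11)/6 = 48/6 = 8; σ²_Task 2 = ((11−5)/6)² = 1.000
te_Task 3 = (2 + 4·5 + 8)/6 = 30/6 = 5; σ²_Task 3 = ((8−2)/6)² = 1.000
te_Task 4 = (3 + 4·5 + 7)/6 = 30/6 = 5; σ²_Task 4 = ((7−3)/6)² = 0.444
te_Task 5 = (5 + 4·6 + 7)/6 = 36/6 = 6; σ²_Task 5 = ((7−5)/6)² = 0.111
te_Task 6 = (4 + 4·5 + 12)/6 = 36/6 = 6; σ²_Task 6 = ((12−4)/6)² = 1.778
te_Task 7 = (1 + 4·2 + 9)/6 = 18/6 = 3; σ²_Task 7 = ((9−1)/6)² = 1.778
te_Task 8 = (1 + 4·4 + 13)/6 = 30/6 = 5; σ²_Task 8 = ((13−1)/6)² = 4.000
te_Task 9 = (1 + 4·4 + 7)/6 = 24/6 = 4; σ²_Task 9 = ((7−1)/6)² = 1.000
te_Task 10 = (4 + 4·8 + 24)/6 = 60/6 = 10; σ²_Task 10 = ((24−4)/6)² = 11.111

Forward pass:
ES_Task 1 = 0; EF_Task 1 = 9
ES_Task 2 = 0; EF_Task 2 = 8
ES_Task 3 = 0; EF_Task 3 = 5
ES_Task 4 = 0; EF_Task 4 = 5
ES_Task 5 = 5; EF_Task 5 = 5+6 = 11
ES_Task 6 = max(EF_Task 1=9, EF_Task 3=5) = 9; EF_Task 6 = 9+6 = 15
ES_Task 7 = 9; EF_Task 7 = 9+3 = 12
ES_Task 8 = 5; EF_Task 8 = 5+5 = 10
ES_Task 9 = max(EF_Task 1=9, EF_Task 2=8) = 9; EF_Task 9 = 9+4 = 13
ES_Task 10 = max(EF_Task 3=5, EF_Task 5=11, EF_Task 6=15, EF_Task 7=12, EF_Task 8=10, EF_Task 9=13) = 15; EF_Task 10 = 15+10 = 25
Expected project duration μ = 25 days. Critical path: Task 1 → Task 6 → Task 10.

Variance along critical path = 1.778 + 1.778 + 11.111 = 14.667; σ = √14.667 = 3.830 days.
Z = (29 − 25) / 3.830 = 1.044
P(T ≤ 29) = Φ(1.044) ≈ 0.852

0.852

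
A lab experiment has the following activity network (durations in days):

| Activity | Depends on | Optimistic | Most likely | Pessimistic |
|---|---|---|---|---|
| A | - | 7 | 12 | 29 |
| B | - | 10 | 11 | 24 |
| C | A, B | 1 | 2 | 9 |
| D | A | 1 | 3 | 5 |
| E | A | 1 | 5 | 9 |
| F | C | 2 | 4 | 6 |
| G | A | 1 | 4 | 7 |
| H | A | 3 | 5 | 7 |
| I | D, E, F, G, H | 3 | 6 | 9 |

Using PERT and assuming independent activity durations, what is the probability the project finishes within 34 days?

te_A = (7 + 4·12 + 29)/6 = 84/6 = 14; σ²_A = ((29−7)/6)² = 13.444
te_B = (10 + 4·11 + 24)/6 = 78/6 = 13; σ²_B = ((24−10)/6)² = 5.444
te_C = (1 + 4·2 + 9)/6 = 18/6 = 3; σ²_C = ((9−1)/6)² = 1.778
te_D = (1 + 4·3 + 5)/6 = 18/6 = 3; σ²_D = ((5−1)/6)² = 0.444
te_E = (1 + 4·5 + 9)/6 = 30/6 = 5; σ²_E = ((9−1)/6)² = 1.778
te_F = (2 + 4·4 + 6)/6 = 24/6 = 4; σ²_F = ((6−2)/6)² = 0.444
te_G = (1 + 4·4 + 7)/6 = 24/6 = 4; σ²_G = ((7−1)/6)² = 1.000
te_H = (3 + 4·5 + 7)/6 = 30/6 = 5; σ²_H = ((7−3)/6)² = 0.444
te_I = (3 + 4·6 + 9)/6 = 36/6 = 6; σ²_I = ((9−3)/6)² = 1.000

Forward pass:
ES_A = 0; EF_A = 14
ES_B = 0; EF_B = 13
ES_C = max(EF_A=14, EF_B=13) = 14; EF_C = 14+3 = 17
ES_D = 14; EF_D = 14+3 = 17
ES_E = 14; EF_E = 14+5 = 19
ES_F = 17; EF_F = 17+4 = 21
ES_G = 14; EF_G = 14+4 = 18
ES_H = 14; EF_H = 14+5 = 19
ES_I = max(EF_D=17, EF_E=19, EF_F=21, EF_G=18, EF_H=19) = 21; EF_I = 21+6 = 27
Expected project duration μ = 27 days. Critical path: A → C → F → I.

Variance along critical path = 13.444 + 1.778 + 0.444 + 1.000 = 16.667; σ = √16.667 = 4.082 days.
Z = (34 − 27) / 4.082 = 1.715
P(T ≤ 34) = Φ(1.715) ≈ 0.957

0.957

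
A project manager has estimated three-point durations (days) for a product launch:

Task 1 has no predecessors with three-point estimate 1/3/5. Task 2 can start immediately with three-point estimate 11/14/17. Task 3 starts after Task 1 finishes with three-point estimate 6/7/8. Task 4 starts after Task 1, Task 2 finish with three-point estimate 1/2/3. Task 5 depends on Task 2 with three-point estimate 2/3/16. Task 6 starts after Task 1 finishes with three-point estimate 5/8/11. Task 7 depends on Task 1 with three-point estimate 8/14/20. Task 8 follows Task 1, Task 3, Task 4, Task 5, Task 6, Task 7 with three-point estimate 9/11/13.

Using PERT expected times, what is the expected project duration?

30 days

te_Task 1 = (1 + 4·3 + 5)/6 = 18/6 = 3
te_Task 2 = (11 + 4·14 + 17)/6 = 84/6 = 14
te_Task 3 = (6 + 4·7 + 8)/6 = 42/6 = 7
te_Task 4 = (1 + 4·2 + 3)/6 = 12/6 = 2
te_Task 5 = (2 + 4·3 + 16)/6 = 30/6 = 5
te_Task 6 = (5 + 4·8 + 11)/6 = 48/6 = 8
te_Task 7 = (8 + 4·14 + 20)/6 = 84/6 = 14
te_Task 8 = (9 + 4·11 + 13)/6 = 66/6 = 11

Forward pass:
ES_Task 1 = 0; EF_Task 1 = 3
ES_Task 2 = 0; EF_Task 2 = 14
ES_Task 3 = 3; EF_Task 3 = 3+7 = 10
ES_Task 4 = max(EF_Task 1=3, EF_Task 2=14) = 14; EF_Task 4 = 14+2 = 16
ES_Task 5 = 14; EF_Task 5 = 14+5 = 19
ES_Task 6 = 3; EF_Task 6 = 3+8 = 11
ES_Task 7 = 3; EF_Task 7 = 3+14 = 17
ES_Task 8 = max(EF_Task 1=3, EF_Task 3=10, EF_Task 4=16, EF_Task 5=19, EF_Task 6=11, EF_Task 7=17) = 19; EF_Task 8 = 19+11 = 30
Expected project duration μ = 30 days. Critical path: Task 2 → Task 5 → Task 8.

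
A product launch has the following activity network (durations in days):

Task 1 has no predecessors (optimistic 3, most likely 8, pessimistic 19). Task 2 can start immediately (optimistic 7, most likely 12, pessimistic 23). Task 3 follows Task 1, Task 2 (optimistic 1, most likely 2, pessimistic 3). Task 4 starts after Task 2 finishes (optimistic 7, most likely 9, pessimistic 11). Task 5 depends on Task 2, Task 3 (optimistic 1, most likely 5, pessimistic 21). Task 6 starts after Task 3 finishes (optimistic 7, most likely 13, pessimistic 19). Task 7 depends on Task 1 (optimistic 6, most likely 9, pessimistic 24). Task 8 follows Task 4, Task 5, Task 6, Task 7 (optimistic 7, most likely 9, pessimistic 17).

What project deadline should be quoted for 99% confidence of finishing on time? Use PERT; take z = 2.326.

46.7 days

te_Task 1 = (3 + 4·8 + 19)/6 = 54/6 = 9; σ²_Task 1 = ((19−3)/6)² = 7.111
te_Task 2 = (7 + 4·12 + 23)/6 = 78/6 = 13; σ²_Task 2 = ((23−7)/6)² = 7.111
te_Task 3 = (1 + 4·2 + 3)/6 = 12/6 = 2; σ²_Task 3 = ((3−1)/6)² = 0.111
te_Task 4 = (7 + 4·9 + 11)/6 = 54/6 = 9; σ²_Task 4 = ((11−7)/6)² = 0.444
te_Task 5 = (1 + 4·5 + 21)/6 = 42/6 = 7; σ²_Task 5 = ((21−1)/6)² = 11.111
te_Task 6 = (7 + 4·13 + 19)/6 = 78/6 = 13; σ²_Task 6 = ((19−7)/6)² = 4.000
te_Task 7 = (6 + 4·9 + 24)/6 = 66/6 = 11; σ²_Task 7 = ((24−6)/6)² = 9.000
te_Task 8 = (7 + 4·9 + 17)/6 = 60/6 = 10; σ²_Task 8 = ((17−7)/6)² = 2.778

Forward pass:
ES_Task 1 = 0; EF_Task 1 = 9
ES_Task 2 = 0; EF_Task 2 = 13
ES_Task 3 = max(EF_Task 1=9, EF_Task 2=13) = 13; EF_Task 3 = 13+2 = 15
ES_Task 4 = 13; EF_Task 4 = 13+9 = 22
ES_Task 5 = max(EF_Task 2=13, EF_Task 3=15) = 15; EF_Task 5 = 15+7 = 22
ES_Task 6 = 15; EF_Task 6 = 15+13 = 28
ES_Task 7 = 9; EF_Task 7 = 9+11 = 20
ES_Task 8 = max(EF_Task 4=22, EF_Task 5=22, EF_Task 6=28, EF_Task 7=20) = 28; EF_Task 8 = 28+10 = 38
Expected project duration μ = 38 days. Critical path: Task 2 → Task 3 → Task 6 → Task 8.

Variance along critical path = 7.111 + 0.111 + 4.000 + 2.778 = 14.000; σ = 3.742 days.
D = μ + z·σ = 38 + 2.326·3.742 = 46.7 days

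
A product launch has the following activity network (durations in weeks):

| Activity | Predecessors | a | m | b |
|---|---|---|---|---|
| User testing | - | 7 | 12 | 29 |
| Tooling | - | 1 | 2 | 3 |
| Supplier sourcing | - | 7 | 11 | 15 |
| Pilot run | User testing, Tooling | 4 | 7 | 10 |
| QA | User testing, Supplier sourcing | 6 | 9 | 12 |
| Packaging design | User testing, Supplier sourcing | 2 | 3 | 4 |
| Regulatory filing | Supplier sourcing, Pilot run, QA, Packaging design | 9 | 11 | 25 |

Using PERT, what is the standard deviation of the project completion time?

te_User testing = (7 + 4·12 + 29)/6 = 84/6 = 14; σ²_User testing = ((29−7)/6)² = 13.444
te_Tooling = (1 + 4·2 + 3)/6 = 12/6 = 2; σ²_Tooling = ((3−1)/6)² = 0.111
te_Supplier sourcing = (7 + 4·11 + 15)/6 = 66/6 = 11; σ²_Supplier sourcing = ((15−7)/6)² = 1.778
te_Pilot run = (4 + 4·7 + 10)/6 = 42/6 = 7; σ²_Pilot run = ((10−4)/6)² = 1.000
te_QA = (6 + 4·9 + 12)/6 = 54/6 = 9; σ²_QA = ((12−6)/6)² = 1.000
te_Packaging design = (2 + 4·3 + 4)/6 = 18/6 = 3; σ²_Packaging design = ((4−2)/6)² = 0.111
te_Regulatory filing = (9 + 4·11 + 25)/6 = 78/6 = 13; σ²_Regulatory filing = ((25−9)/6)² = 7.111

Forward pass:
ES_User testing = 0; EF_User testing = 14
ES_Tooling = 0; EF_Tooling = 2
ES_Supplier sourcing = 0; EF_Supplier sourcing = 11
ES_Pilot run = max(EF_User testing=14, EF_Tooling=2) = 14; EF_Pilot run = 14+7 = 21
ES_QA = max(EF_User testing=14, EF_Supplier sourcing=11) = 14; EF_QA = 14+9 = 23
ES_Packaging design = max(EF_User testing=14, EF_Supplier sourcing=11) = 14; EF_Packaging design = 14+3 = 17
ES_Regulatory filing = max(EF_Supplier sourcing=11, EF_Pilot run=21, EF_QA=23, EF_Packaging design=17) = 23; EF_Regulatory filing = 23+13 = 36
Expected project duration μ = 36 weeks. Critical path: User testing → QA → Regulatory filing.

Variance along critical path = 13.444 + 1.000 + 7.111 = 21.556
σ = √21.556 = 4.643 weeks

4.64 weeks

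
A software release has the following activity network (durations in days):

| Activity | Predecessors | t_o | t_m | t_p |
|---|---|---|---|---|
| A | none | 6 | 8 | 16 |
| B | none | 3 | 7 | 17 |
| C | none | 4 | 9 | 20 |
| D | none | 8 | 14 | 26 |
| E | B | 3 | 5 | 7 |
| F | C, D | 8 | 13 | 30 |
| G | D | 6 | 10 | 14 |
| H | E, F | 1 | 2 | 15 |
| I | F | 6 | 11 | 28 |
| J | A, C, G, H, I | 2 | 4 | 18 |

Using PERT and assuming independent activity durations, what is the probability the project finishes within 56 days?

0.857

te_A = (6 + 4·8 + 16)/6 = 54/6 = 9; σ²_A = ((16−6)/6)² = 2.778
te_B = (3 + 4·7 + 17)/6 = 48/6 = 8; σ²_B = ((17−3)/6)² = 5.444
te_C = (4 + 4·9 + 20)/6 = 60/6 = 10; σ²_C = ((20−4)/6)² = 7.111
te_D = (8 + 4·14 + 26)/6 = 90/6 = 15; σ²_D = ((26−8)/6)² = 9.000
te_E = (3 + 4·5 + 7)/6 = 30/6 = 5; σ²_E = ((7−3)/6)² = 0.444
te_F = (8 + 4·13 + 30)/6 = 90/6 = 15; σ²_F = ((30−8)/6)² = 13.444
te_G = (6 + 4·10 + 14)/6 = 60/6 = 10; σ²_G = ((14−6)/6)² = 1.778
te_H = (1 + 4·2 + 15)/6 = 24/6 = 4; σ²_H = ((15−1)/6)² = 5.444
te_I = (6 + 4·11 + 28)/6 = 78/6 = 13; σ²_I = ((28−6)/6)² = 13.444
te_J = (2 + 4·4 + 18)/6 = 36/6 = 6; σ²_J = ((18−2)/6)² = 7.111

Forward pass:
ES_A = 0; EF_A = 9
ES_B = 0; EF_B = 8
ES_C = 0; EF_C = 10
ES_D = 0; EF_D = 15
ES_E = 8; EF_E = 8+5 = 13
ES_F = max(EF_C=10, EF_D=15) = 15; EF_F = 15+15 = 30
ES_G = 15; EF_G = 15+10 = 25
ES_H = max(EF_E=13, EF_F=30) = 30; EF_H = 30+4 = 34
ES_I = 30; EF_I = 30+13 = 43
ES_J = max(EF_A=9, EF_C=10, EF_G=25, EF_H=34, EF_I=43) = 43; EF_J = 43+6 = 49
Expected project duration μ = 49 days. Critical path: D → F → I → J.

Variance along critical path = 9.000 + 13.444 + 13.444 + 7.111 = 43.000; σ = √43.000 = 6.557 days.
Z = (56 − 49) / 6.557 = 1.067
P(T ≤ 56) = Φ(1.067) ≈ 0.857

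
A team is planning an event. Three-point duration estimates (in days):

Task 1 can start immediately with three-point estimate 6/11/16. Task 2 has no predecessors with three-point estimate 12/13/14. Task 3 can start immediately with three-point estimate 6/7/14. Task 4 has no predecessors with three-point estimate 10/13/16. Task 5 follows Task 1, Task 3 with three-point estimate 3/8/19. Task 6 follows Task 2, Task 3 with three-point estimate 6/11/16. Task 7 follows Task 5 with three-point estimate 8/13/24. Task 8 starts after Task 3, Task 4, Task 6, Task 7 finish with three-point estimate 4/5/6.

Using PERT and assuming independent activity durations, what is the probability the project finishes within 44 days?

0.887

te_Task 1 = (6 + 4·11 + 16)/6 = 66/6 = 11; σ²_Task 1 = ((16−6)/6)² = 2.778
te_Task 2 = (12 + 4·13 + 14)/6 = 78/6 = 13; σ²_Task 2 = ((14−12)/6)² = 0.111
te_Task 3 = (6 + 4·7 + 14)/6 = 48/6 = 8; σ²_Task 3 = ((14−6)/6)² = 1.778
te_Task 4 = (10 + 4·13 + 16)/6 = 78/6 = 13; σ²_Task 4 = ((16−10)/6)² = 1.000
te_Task 5 = (3 + 4·8 + 19)/6 = 54/6 = 9; σ²_Task 5 = ((19−3)/6)² = 7.111
te_Task 6 = (6 + 4·11 + 16)/6 = 66/6 = 11; σ²_Task 6 = ((16−6)/6)² = 2.778
te_Task 7 = (8 + 4·13 + 24)/6 = 84/6 = 14; σ²_Task 7 = ((24−8)/6)² = 7.111
te_Task 8 = (4 + 4·5 + 6)/6 = 30/6 = 5; σ²_Task 8 = ((6−4)/6)² = 0.111

Forward pass:
ES_Task 1 = 0; EF_Task 1 = 11
ES_Task 2 = 0; EF_Task 2 = 13
ES_Task 3 = 0; EF_Task 3 = 8
ES_Task 4 = 0; EF_Task 4 = 13
ES_Task 5 = max(EF_Task 1=11, EF_Task 3=8) = 11; EF_Task 5 = 11+9 = 20
ES_Task 6 = max(EF_Task 2=13, EF_Task 3=8) = 13; EF_Task 6 = 13+11 = 24
ES_Task 7 = 20; EF_Task 7 = 20+14 = 34
ES_Task 8 = max(EF_Task 3=8, EF_Task 4=13, EF_Task 6=24, EF_Task 7=34) = 34; EF_Task 8 = 34+5 = 39
Expected project duration μ = 39 days. Critical path: Task 1 → Task 5 → Task 7 → Task 8.

Variance along critical path = 2.778 + 7.111 + 7.111 + 0.111 = 17.111; σ = √17.111 = 4.137 days.
Z = (44 − 39) / 4.137 = 1.209
P(T ≤ 44) = Φ(1.209) ≈ 0.887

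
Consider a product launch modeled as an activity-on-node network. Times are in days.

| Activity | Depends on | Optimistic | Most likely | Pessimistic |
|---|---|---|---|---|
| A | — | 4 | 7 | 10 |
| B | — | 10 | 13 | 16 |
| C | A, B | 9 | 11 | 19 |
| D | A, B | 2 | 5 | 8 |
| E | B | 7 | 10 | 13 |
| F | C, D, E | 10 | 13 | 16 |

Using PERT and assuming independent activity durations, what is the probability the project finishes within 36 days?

0.180

te_A = (4 + 4·7 + 10)/6 = 42/6 = 7; σ²_A = ((10−4)/6)² = 1.000
te_B = (10 + 4·13 + 16)/6 = 78/6 = 13; σ²_B = ((16−10)/6)² = 1.000
te_C = (9 + 4·11 + 19)/6 = 72/6 = 12; σ²_C = ((19−9)/6)² = 2.778
te_D = (2 + 4·5 + 8)/6 = 30/6 = 5; σ²_D = ((8−2)/6)² = 1.000
te_E = (7 + 4·10 + 13)/6 = 60/6 = 10; σ²_E = ((13−7)/6)² = 1.000
te_F = (10 + 4·13 + 16)/6 = 78/6 = 13; σ²_F = ((16−10)/6)² = 1.000

Forward pass:
ES_A = 0; EF_A = 7
ES_B = 0; EF_B = 13
ES_C = max(EF_A=7, EF_B=13) = 13; EF_C = 13+12 = 25
ES_D = max(EF_A=7, EF_B=13) = 13; EF_D = 13+5 = 18
ES_E = 13; EF_E = 13+10 = 23
ES_F = max(EF_C=25, EF_D=18, EF_E=23) = 25; EF_F = 25+13 = 38
Expected project duration μ = 38 days. Critical path: B → C → F.

Variance along critical path = 1.000 + 2.778 + 1.000 = 4.778; σ = √4.778 = 2.186 days.
Z = (36 − 38) / 2.186 = -0.915
P(T ≤ 36) = Φ(-0.915) ≈ 0.180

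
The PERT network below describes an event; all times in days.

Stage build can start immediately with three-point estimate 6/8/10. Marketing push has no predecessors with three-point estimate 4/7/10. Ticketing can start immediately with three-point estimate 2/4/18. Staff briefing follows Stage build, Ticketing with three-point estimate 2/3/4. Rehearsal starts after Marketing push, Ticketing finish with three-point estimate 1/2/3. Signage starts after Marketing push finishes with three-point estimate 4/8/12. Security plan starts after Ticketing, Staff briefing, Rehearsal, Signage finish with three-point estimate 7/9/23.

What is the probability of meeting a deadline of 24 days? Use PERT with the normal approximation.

te_Stage build = (6 + 4·8 + 10)/6 = 48/6 = 8; σ²_Stage build = ((10−6)/6)² = 0.444
te_Marketing push = (4 + 4·7 + 10)/6 = 42/6 = 7; σ²_Marketing push = ((10−4)/6)² = 1.000
te_Ticketing = (2 + 4·4 + 18)/6 = 36/6 = 6; σ²_Ticketing = ((18−2)/6)² = 7.111
te_Staff briefing = (2 + 4·3 + 4)/6 = 18/6 = 3; σ²_Staff briefing = ((4−2)/6)² = 0.111
te_Rehearsal = (1 + 4·2 + 3)/6 = 12/6 = 2; σ²_Rehearsal = ((3−1)/6)² = 0.111
te_Signage = (4 + 4·8 + 12)/6 = 48/6 = 8; σ²_Signage = ((12−4)/6)² = 1.778
te_Security plan = (7 + 4·9 + 23)/6 = 66/6 = 11; σ²_Security plan = ((23−7)/6)² = 7.111

Forward pass:
ES_Stage build = 0; EF_Stage build = 8
ES_Marketing push = 0; EF_Marketing push = 7
ES_Ticketing = 0; EF_Ticketing = 6
ES_Staff briefing = max(EF_Stage build=8, EF_Ticketing=6) = 8; EF_Staff briefing = 8+3 = 11
ES_Rehearsal = max(EF_Marketing push=7, EF_Ticketing=6) = 7; EF_Rehearsal = 7+2 = 9
ES_Signage = 7; EF_Signage = 7+8 = 15
ES_Security plan = max(EF_Ticketing=6, EF_Staff briefing=11, EF_Rehearsal=9, EF_Signage=15) = 15; EF_Security plan = 15+11 = 26
Expected project duration μ = 26 days. Critical path: Marketing push → Signage → Security plan.

Variance along critical path = 1.000 + 1.778 + 7.111 = 9.889; σ = √9.889 = 3.145 days.
Z = (24 − 26) / 3.145 = -0.636
P(T ≤ 24) = Φ(-0.636) ≈ 0.262

0.262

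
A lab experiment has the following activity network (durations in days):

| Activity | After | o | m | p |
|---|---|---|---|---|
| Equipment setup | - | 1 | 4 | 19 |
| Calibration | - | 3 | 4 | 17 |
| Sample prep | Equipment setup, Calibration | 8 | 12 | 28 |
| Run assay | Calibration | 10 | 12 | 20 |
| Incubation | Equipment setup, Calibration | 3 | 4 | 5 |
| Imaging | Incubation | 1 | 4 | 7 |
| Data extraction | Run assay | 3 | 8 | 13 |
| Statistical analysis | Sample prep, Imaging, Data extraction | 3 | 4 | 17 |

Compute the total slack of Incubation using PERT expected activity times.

te_Equipment setup = (1 + 4·4 + 19)/6 = 36/6 = 6
te_Calibration = (3 + 4·4 + 17)/6 = 36/6 = 6
te_Sample prep = (8 + 4·12 + 28)/6 = 84/6 = 14
te_Run assay = (10 + 4·12 + 20)/6 = 78/6 = 13
te_Incubation = (3 + 4·4 + 5)/6 = 24/6 = 4
te_Imaging = (1 + 4·4 + 7)/6 = 24/6 = 4
te_Data extraction = (3 + 4·8 + 13)/6 = 48/6 = 8
te_Statistical analysis = (3 + 4·4 + 17)/6 = 36/6 = 6

Forward pass:
ES_Equipment setup = 0; EF_Equipment setup = 6
ES_Calibration = 0; EF_Calibration = 6
ES_Sample prep = max(EF_Equipment setup=6, EF_Calibration=6) = 6; EF_Sample prep = 6+14 = 20
ES_Run assay = 6; EF_Run assay = 6+13 = 19
ES_Incubation = max(EF_Equipment setup=6, EF_Calibration=6) = 6; EF_Incubation = 6+4 = 10
ES_Imaging = 10; EF_Imaging = 10+4 = 14
ES_Data extraction = 19; EF_Data extraction = 19+8 = 27
ES_Statistical analysis = max(EF_Sample prep=20, EF_Imaging=14, EF_Data extraction=27) = 27; EF_Statistical analysis = 27+6 = 33
Expected project duration μ = 33 days. Critical path: Calibration → Run assay → Data extraction → Statistical analysis.

Backward pass:
LF_Statistical analysis = 33; LS_Statistical analysis = 33−6 = 27
LF_Data extraction = LS_Statistical analysis = 27; LS_Data extraction = 27−8 = 19
LF_Imaging = LS_Statistical analysis = 27; LS_Imaging = 27−4 = 23
LF_Incubation = LS_Imaging = 23; LS_Incubation = 23−4 = 19
LF_Run assay = LS_Data extraction = 19; LS_Run assay = 19−13 = 6
LF_Sample prep = LS_Statistical analysis = 27; LS_Sample prep = 27−14 = 13
LF_Calibration = min(LS_Sample prep=13, LS_Run assay=6, LS_Incubation=19) = 6; LS_Calibration = 6−6 = 0
LF_Equipment setup = min(LS_Sample prep=13, LS_Incubation=19) = 13; LS_Equipment setup = 13−6 = 7
Slack_Incubation = LS_Incubation − ES_Incubation = 19 − 6 = 13

13 days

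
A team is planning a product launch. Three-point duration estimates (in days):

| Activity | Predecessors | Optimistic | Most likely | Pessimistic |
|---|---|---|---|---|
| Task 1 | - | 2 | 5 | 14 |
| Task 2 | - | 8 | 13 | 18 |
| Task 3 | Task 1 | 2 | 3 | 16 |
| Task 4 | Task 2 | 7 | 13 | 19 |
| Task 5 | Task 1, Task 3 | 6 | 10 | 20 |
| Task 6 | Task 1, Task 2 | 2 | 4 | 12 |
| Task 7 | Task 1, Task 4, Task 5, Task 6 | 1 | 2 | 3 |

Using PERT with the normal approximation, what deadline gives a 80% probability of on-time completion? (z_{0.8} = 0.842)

te_Task 1 = (2 + 4·5 + 14)/6 = 36/6 = 6; σ²_Task 1 = ((14−2)/6)² = 4.000
te_Task 2 = (8 + 4·13 + 18)/6 = 78/6 = 13; σ²_Task 2 = ((18−8)/6)² = 2.778
te_Task 3 = (2 + 4·3 + 16)/6 = 30/6 = 5; σ²_Task 3 = ((16−2)/6)² = 5.444
te_Task 4 = (7 + 4·13 + 19)/6 = 78/6 = 13; σ²_Task 4 = ((19−7)/6)² = 4.000
te_Task 5 = (6 + 4·10 + 20)/6 = 66/6 = 11; σ²_Task 5 = ((20−6)/6)² = 5.444
te_Task 6 = (2 + 4·4 + 12)/6 = 30/6 = 5; σ²_Task 6 = ((12−2)/6)² = 2.778
te_Task 7 = (1 + 4·2 + 3)/6 = 12/6 = 2; σ²_Task 7 = ((3−1)/6)² = 0.111

Forward pass:
ES_Task 1 = 0; EF_Task 1 = 6
ES_Task 2 = 0; EF_Task 2 = 13
ES_Task 3 = 6; EF_Task 3 = 6+5 = 11
ES_Task 4 = 13; EF_Task 4 = 13+13 = 26
ES_Task 5 = max(EF_Task 1=6, EF_Task 3=11) = 11; EF_Task 5 = 11+11 = 22
ES_Task 6 = max(EF_Task 1=6, EF_Task 2=13) = 13; EF_Task 6 = 13+5 = 18
ES_Task 7 = max(EF_Task 1=6, EF_Task 4=26, EF_Task 5=22, EF_Task 6=18) = 26; EF_Task 7 = 26+2 = 28
Expected project duration μ = 28 days. Critical path: Task 2 → Task 4 → Task 7.

Variance along critical path = 2.778 + 4.000 + 0.111 = 6.889; σ = 2.625 days.
D = μ + z·σ = 28 + 0.842·2.625 = 30.2 days

30.2 days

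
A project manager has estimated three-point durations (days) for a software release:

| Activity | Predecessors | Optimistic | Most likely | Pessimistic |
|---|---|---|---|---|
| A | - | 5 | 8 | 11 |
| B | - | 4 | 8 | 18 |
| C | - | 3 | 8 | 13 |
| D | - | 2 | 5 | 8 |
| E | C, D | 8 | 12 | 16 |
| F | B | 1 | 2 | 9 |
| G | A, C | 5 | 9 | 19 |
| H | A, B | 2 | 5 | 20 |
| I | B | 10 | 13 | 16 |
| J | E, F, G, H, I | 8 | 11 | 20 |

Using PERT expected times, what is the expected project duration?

te_A = (5 + 4·8 + 11)/6 = 48/6 = 8
te_B = (4 + 4·8 + 18)/6 = 54/6 = 9
te_C = (3 + 4·8 + 13)/6 = 48/6 = 8
te_D = (2 + 4·5 + 8)/6 = 30/6 = 5
te_E = (8 + 4·12 + 16)/6 = 72/6 = 12
te_F = (1 + 4·2 + 9)/6 = 18/6 = 3
te_G = (5 + 4·9 + 19)/6 = 60/6 = 10
te_H = (2 + 4·5 + 20)/6 = 42/6 = 7
te_I = (10 + 4·13 + 16)/6 = 78/6 = 13
te_J = (8 + 4·11 + 20)/6 = 72/6 = 12

Forward pass:
ES_A = 0; EF_A = 8
ES_B = 0; EF_B = 9
ES_C = 0; EF_C = 8
ES_D = 0; EF_D = 5
ES_E = max(EF_C=8, EF_D=5) = 8; EF_E = 8+12 = 20
ES_F = 9; EF_F = 9+3 = 12
ES_G = max(EF_A=8, EF_C=8) = 8; EF_G = 8+10 = 18
ES_H = max(EF_A=8, EF_B=9) = 9; EF_H = 9+7 = 16
ES_I = 9; EF_I = 9+13 = 22
ES_J = max(EF_E=20, EF_F=12, EF_G=18, EF_H=16, EF_I=22) = 22; EF_J = 22+12 = 34
Expected project duration μ = 34 days. Critical path: B → I → J.

34 days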